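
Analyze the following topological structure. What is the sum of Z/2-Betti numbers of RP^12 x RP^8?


dim H^*(RP^n; Z/2) = n+1 (one Z/2 in each degree 0..n).
Total Betti number is multiplicative.
Total = (12+1) * (8+1) = 13 * 9 = 117

117


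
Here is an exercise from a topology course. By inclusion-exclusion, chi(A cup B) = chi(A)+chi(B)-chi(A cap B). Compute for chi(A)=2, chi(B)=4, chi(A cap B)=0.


chi(A cup B) = chi(A) + chi(B) - chi(A cap B)
= 2 + (4) - (0)
= 6

6


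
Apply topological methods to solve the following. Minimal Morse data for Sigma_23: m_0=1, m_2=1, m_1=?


A perfect Morse function has m_k = b_k.
For Sigma_23: b_0=1, b_1=2g=46, b_2=1.
Saddles m_1 = 2g = 46

46


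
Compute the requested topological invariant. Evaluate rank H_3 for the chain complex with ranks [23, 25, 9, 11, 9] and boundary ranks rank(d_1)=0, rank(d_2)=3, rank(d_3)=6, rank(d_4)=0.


rank H_k = rank(ker d_k) - rank(im d_{k+1}).
rank(ker d_3) = rank(C_3) - rank(d_3) = 11 - 6 = 5.
rank(im d_{3+1}) = 0.
rank H_3 = 5 - 0 = 5

5


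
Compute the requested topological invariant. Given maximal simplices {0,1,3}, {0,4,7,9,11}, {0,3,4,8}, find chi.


Enumerate all faces; f-vector: f_0=8, f_1=17, f_2=15, f_3=6, f_4=1.
chi = sum (-1)^k f_k = 1

1


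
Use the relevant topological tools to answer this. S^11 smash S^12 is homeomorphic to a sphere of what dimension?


S^m ^ S^n = S^{m+n}.
k = 11 + 12 = 23

23


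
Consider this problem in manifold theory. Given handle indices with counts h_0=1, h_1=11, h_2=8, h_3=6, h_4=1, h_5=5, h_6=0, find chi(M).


Handles of index k contribute (-1)^k to chi (same as CW cells).
chi = (1) + (-11) + (8) + (-6) + (1) + (-5) + (0) = -12

-12


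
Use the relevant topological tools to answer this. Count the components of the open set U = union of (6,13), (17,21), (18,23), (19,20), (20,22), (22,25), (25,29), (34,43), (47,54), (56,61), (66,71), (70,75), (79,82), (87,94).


Sort and merge overlapping open intervals.
Merged: (6,13), (17,25), (25,29), (34,43), (47,54), (56,61), (66,75), (79,82), (87,94).
Number of components = 9

9


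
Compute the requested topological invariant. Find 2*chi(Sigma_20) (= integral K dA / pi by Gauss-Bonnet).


Gauss-Bonnet: integral K dA = 2*pi*chi(M).
chi(Sigma_20) = 2 - 2*20 = -38.
(integral K dA)/pi = 2*chi = 2*(-38) = -76

-76


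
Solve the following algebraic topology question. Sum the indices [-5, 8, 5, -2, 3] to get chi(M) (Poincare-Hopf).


Poincare-Hopf: chi(M) = sum of indices of zeros.
chi = (-5) + (8) + (5) + (-2) + (3) = 9

9


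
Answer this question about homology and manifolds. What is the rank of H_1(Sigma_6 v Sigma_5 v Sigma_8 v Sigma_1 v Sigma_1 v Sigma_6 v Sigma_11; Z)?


For a wedge X v Y: reduced H_k(X v Y) = H_k(X) + H_k(Y).
Each Sigma_g contributes b_1 = 2g.
b_1 = 12 + 10 + 16 + 2 + 2 + 12 + 22 = 76

76


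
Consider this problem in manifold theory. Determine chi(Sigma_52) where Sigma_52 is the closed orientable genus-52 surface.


For a closed orientable surface of genus g: chi = 2 - 2g.
Here g = 52.
chi = 2 - 2*52 = 2 - 104 = -102

-102


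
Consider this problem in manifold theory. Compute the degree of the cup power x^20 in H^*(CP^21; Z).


|x| = 2 in H^*(CP^n).
|x^20| = 20 * |x| = 20 * 2 = 40

40


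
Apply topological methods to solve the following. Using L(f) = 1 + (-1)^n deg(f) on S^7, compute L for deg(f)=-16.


On S^7: L(f) = tr(f_0*) + (-1)^7 tr(f_7*) = 1 + (-1)^7 * deg(f).
L(f) = 1 + (-1)^7 * -16 = 1 + 16 = 17

17


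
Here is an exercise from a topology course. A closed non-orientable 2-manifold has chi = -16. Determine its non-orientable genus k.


chi = 2 - k for closed non-orientable surfaces with k crosscaps.
-16 = 2 - k
k = 2 - (-16) = 18

18


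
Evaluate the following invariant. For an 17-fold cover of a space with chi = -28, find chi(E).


For a finite covering: chi(E) = (number of sheets) * chi(B).
chi(E) = 17 * (-28) = -476

-476


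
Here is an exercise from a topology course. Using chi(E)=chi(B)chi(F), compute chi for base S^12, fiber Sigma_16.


chi(S^12) = 2 (n even), chi(Sigma_16) = 2 - 2*16 = -30.
chi(E) = 2 * (-30) = -60

-60


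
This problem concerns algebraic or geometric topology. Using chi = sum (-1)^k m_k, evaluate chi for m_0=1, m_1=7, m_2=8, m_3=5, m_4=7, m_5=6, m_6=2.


Morse theory: chi(M) = sum_k (-1)^k m_k where m_k = #(index-k critical points).
= (1) + (-7) + (8) + (-5) + (7) + (-6) + (2) = 0

0


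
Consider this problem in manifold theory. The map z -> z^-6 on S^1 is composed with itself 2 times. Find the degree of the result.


deg(f) = -6. Degree is multiplicative: deg(f^2) = (deg f)^2.
deg(f^2) = (-6)^2 = 36

36


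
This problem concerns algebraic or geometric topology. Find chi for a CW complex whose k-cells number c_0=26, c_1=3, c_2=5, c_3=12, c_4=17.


chi = sum_k (-1)^k c_k.
= (-1)^0*26 + (-1)^1*3 + (-1)^2*5 + (-1)^3*12 + (-1)^4*17
= (26) + (-3) + (5) + (-12) + (17)
= 33

33


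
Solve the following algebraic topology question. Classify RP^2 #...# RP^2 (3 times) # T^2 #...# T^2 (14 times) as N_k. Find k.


Since a >= 1, the sum is non-orientable; each T^2 can be replaced by RP^2 # RP^2 (since T^2#RP^2 = 3RP^2).
Total crosscaps k = 3 + 2*14 = 31.
Check via chi: chi = 3*1 + 14*0 - (3+14-1)*2 = -29 = 2 - k = -29. Consistent.

31


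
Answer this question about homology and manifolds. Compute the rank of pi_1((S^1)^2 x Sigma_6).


pi_1(A x B) = pi_1(A) x pi_1(B); rank of abelianization = b_1.
b_1(T^2) = 2, b_1(Sigma_6) = 2*6 = 12.
b_1(product) = 2 + 12 = 14

14


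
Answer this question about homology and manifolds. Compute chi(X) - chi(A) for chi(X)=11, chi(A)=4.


Relative Euler characteristic: chi(X, A) = chi(X) - chi(A).
= 11 - (4) = 7

7


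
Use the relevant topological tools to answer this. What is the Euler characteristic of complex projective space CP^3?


CP^3 has one cell in each even dimension 0, 2, ..., 2*3 (3+1 cells total).
All cells are even-dimensional, so chi = number of cells.
chi = 3 + 1 = 4

4


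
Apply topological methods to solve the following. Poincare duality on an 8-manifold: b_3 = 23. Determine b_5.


Poincare duality for closed orientable n-manifolds: b_k = b_{n-k}.
Here n = 8, so b_5 = b_3 = 23

23


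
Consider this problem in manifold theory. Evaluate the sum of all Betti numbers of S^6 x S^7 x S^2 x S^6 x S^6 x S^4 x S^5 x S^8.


Total Betti number is multiplicative under products.
Each S^d (d>=1) has total Betti number 2.
There are 8 sphere factors.
Total = 2^8 = 256

256


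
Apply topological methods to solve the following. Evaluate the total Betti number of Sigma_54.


For Sigma_54: b_0 = 1, b_1 = 2g = 108, b_2 = 1.
Total = 1 + 108 + 1 = 110

110


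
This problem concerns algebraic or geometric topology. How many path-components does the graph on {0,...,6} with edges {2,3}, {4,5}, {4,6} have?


Run DFS/union-find over 7 vertices.
V = 7, E = 3.
Number of components = 4

4


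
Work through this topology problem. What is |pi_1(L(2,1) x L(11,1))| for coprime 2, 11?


pi_1(X x Y) = pi_1(X) x pi_1(Y).
pi_1(L(2,1)) = Z/2, pi_1(L(11,1)) = Z/11.
|Z/2 x Z/11| = 2 * 11 = 22

22


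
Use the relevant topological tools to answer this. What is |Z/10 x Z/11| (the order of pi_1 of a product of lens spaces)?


pi_1(X x Y) = pi_1(X) x pi_1(Y).
pi_1(L(10,1)) = Z/10, pi_1(L(11,1)) = Z/11.
|Z/10 x Z/11| = 10 * 11 = 110

110


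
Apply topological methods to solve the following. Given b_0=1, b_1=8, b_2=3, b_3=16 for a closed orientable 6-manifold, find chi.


By Poincare duality b_k = b_{6-k}, so full Betti numbers: b_0=1, b_1=8, b_2=3, b_3=16, b_4=3, b_5=8, b_6=1.
chi = sum (-1)^k b_k = -24

-24


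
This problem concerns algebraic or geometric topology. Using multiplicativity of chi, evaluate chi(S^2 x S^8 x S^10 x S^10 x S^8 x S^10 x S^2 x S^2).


chi is multiplicative: chi(X x Y) = chi(X) chi(Y).
Each even-dim sphere has chi = 2. There are 8 factors.
chi = 2^8 = 256

256


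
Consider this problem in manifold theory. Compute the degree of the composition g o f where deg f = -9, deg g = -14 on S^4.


Degree is multiplicative under composition: deg(g o f) = deg(g) * deg(f).
= -14 * -9 = 126

126


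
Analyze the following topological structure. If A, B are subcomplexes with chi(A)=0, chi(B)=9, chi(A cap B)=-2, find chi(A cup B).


chi(A cup B) = chi(A) + chi(B) - chi(A cap B)
= 0 + (9) - (-2)
= 11

11


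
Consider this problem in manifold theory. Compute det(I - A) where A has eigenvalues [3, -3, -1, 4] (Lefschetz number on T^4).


For a torus self-map: L(f) = det(I - A) where A acts on H_1.
L(f) = (1-3) * (1--3) * (1--1) * (1-4) = -2 * 4 * 2 * -3 = 48

48


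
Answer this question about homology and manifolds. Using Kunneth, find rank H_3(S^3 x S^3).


Each S^d has Poincare polynomial 1 + t^d.
The product S^3 x S^3 has Poincare polynomial prod(1+t^d_i).
Expanding: b_0=1, b_3=2, b_6=1.
b_3 = 2

2


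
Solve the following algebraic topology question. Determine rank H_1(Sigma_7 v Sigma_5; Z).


For a wedge: H_1(A v B) = H_1(A) + H_1(B).
b_1(Sigma_7) = 14, b_1(Sigma_5) = 10.
b_1 = 14 + 10 = 24

24


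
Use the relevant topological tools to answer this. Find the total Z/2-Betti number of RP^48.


H^k(RP^48; Z/2) = Z/2 for each 0 <= k <= 48.
Total dimension = 48 + 1 = 49

49


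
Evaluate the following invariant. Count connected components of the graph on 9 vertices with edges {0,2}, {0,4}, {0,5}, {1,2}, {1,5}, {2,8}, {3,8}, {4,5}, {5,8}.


Run DFS/union-find over 9 vertices.
V = 9, E = 9.
Number of components = 3

3


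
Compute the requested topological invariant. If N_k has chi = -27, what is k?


chi = 2 - k for closed non-orientable surfaces with k crosscaps.
-27 = 2 - k
k = 2 - (-27) = 29

29


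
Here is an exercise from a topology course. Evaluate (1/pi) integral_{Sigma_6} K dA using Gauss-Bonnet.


Gauss-Bonnet: integral K dA = 2*pi*chi(M).
chi(Sigma_6) = 2 - 2*6 = -10.
(integral K dA)/pi = 2*chi = 2*(-10) = -20

-20


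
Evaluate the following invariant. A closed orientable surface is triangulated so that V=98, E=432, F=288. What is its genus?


chi = V - E + F = 98 - 432 + 288 = -46
For orientable closed surface: chi = 2 - 2g, so g = (2 - chi)/2.
g = (2 - (-46)) / 2 = 48 / 2 = 24

24


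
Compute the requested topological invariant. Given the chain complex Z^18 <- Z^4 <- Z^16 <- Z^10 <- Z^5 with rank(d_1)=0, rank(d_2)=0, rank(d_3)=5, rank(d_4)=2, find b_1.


rank H_k = rank(ker d_k) - rank(im d_{k+1}).
rank(ker d_1) = rank(C_1) - rank(d_1) = 4 - 0 = 4.
rank(im d_{1+1}) = 0.
rank H_1 = 4 - 0 = 4

4


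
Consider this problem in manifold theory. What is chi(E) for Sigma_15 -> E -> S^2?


chi(S^2) = 2 (n even), chi(Sigma_15) = 2 - 2*15 = -28.
chi(E) = 2 * (-28) = -56

-56


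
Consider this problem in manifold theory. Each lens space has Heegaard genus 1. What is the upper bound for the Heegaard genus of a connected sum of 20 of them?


Heegaard genus satisfies g(A#B) <= g(A) + g(B).
Each lens space has g = 1.
Upper bound: 20 * 1 = 20

20


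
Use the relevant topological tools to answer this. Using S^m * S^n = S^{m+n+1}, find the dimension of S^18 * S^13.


Join of spheres: S^m * S^n = S^{m+n+1}.
dim = 18 + 13 + 1 = 32

32


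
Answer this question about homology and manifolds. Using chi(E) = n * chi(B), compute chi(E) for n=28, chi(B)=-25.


For a finite covering: chi(E) = (number of sheets) * chi(B).
chi(E) = 28 * (-25) = -700

-700


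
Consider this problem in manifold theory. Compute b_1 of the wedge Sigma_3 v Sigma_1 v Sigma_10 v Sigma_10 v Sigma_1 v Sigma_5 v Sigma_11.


For a wedge X v Y: reduced H_k(X v Y) = H_k(X) + H_k(Y).
Each Sigma_g contributes b_1 = 2g.
b_1 = 6 + 2 + 20 + 20 + 2 + 10 + 22 = 82

82


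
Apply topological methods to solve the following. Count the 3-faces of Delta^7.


Delta^7 has 7+1 vertices. A 3-face is a choice of 3+1 vertices.
f_3 = C(7+1, 3+1) = C(8,4) = 70

70


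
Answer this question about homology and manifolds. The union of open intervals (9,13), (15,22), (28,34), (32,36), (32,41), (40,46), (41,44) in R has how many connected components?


Sort and merge overlapping open intervals.
Merged: (9,13), (15,22), (28,46).
Number of components = 3

3


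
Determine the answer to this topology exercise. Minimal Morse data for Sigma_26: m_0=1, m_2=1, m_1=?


A perfect Morse function has m_k = b_k.
For Sigma_26: b_0=1, b_1=2g=52, b_2=1.
Saddles m_1 = 2g = 52

52


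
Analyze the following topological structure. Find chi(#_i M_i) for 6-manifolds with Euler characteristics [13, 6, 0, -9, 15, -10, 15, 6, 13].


For n-manifolds: chi(A#B) = chi(A) + chi(B) - chi(S^6).
chi(S^6) = 1 + (-1)^6 = 2.
chi(#) = (sum chi_i) - (9-1)*chi(S^6) = 49 - 8*2 = 33

33


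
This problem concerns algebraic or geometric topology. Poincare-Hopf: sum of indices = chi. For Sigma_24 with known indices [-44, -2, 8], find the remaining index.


Poincare-Hopf: sum of indices = chi(M).
chi(Sigma_24) = 2 - 2*24 = -46.
Sum of known indices = -38.
x = chi - (sum known) = -46 - (-38) = -8

-8


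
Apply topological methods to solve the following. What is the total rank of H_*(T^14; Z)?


b_k(T^14) = C(14,k), so the sum over k is sum_k C(14,k) = 2^14.
Total = 2^14 = 16384

16384


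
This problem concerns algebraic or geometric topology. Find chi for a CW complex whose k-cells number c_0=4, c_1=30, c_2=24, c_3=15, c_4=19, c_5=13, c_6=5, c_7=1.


chi = sum_k (-1)^k c_k.
= (-1)^0*4 + (-1)^1*30 + (-1)^2*24 + (-1)^3*15 + (-1)^4*19 + (-1)^5*13 + (-1)^6*5 + (-1)^7*1
= (4) + (-30) + (24) + (-15) + (19) + (-13) + (5) + (-1)
= -7

-7


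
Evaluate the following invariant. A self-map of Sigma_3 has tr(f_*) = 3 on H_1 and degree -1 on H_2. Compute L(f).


L(f) = tr(f_0*) - tr(f_1*) + tr(f_2*).
= 1 - (3) + (-1)
= -3

-3


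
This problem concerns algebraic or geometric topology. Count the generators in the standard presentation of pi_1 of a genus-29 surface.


Standard presentation: pi_1(Sigma_g) = <a_1,b_1,...,a_g,b_g | [a_1,b_1]...[a_g,b_g] = 1>.
Number of generators = 2g = 2*29 = 58

58


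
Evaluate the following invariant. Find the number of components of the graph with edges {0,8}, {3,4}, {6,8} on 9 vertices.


Run DFS/union-find over 9 vertices.
V = 9, E = 3.
Number of components = 6

6


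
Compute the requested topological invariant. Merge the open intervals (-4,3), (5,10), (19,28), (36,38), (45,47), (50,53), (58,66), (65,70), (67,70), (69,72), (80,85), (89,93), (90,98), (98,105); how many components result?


Sort and merge overlapping open intervals.
Merged: (-4,3), (5,10), (19,28), (36,38), (45,47), (50,53), (58,72), (80,85), (89,98), (98,105).
Number of components = 10

10


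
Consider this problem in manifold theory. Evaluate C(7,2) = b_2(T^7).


By the Kunneth formula, b_k(T^n) = C(n,k).
b_2(T^7) = C(7,2).
C(7,2) = 7!/(2!*5!) = 21

21


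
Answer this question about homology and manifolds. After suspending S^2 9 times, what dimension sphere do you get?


Each suspension raises dimension by 1: Sigma S^n = S^{n+1}.
Sigma^9 S^2 = S^{2+9} = S^11

11


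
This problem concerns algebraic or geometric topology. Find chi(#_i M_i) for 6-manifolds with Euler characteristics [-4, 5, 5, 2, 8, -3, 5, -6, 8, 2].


For n-manifolds: chi(A#B) = chi(A) + chi(B) - chi(S^6).
chi(S^6) = 1 + (-1)^6 = 2.
chi(#) = (sum chi_i) - (10-1)*chi(S^6) = 22 - 9*2 = 4

4


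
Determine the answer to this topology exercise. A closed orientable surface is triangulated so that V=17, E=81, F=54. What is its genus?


chi = V - E + F = 17 - 81 + 54 = -10
For orientable closed surface: chi = 2 - 2g, so g = (2 - chi)/2.
g = (2 - (-10)) / 2 = 12 / 2 = 6

6


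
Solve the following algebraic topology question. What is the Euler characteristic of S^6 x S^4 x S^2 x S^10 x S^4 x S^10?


chi is multiplicative: chi(X x Y) = chi(X) chi(Y).
Each even-dim sphere has chi = 2. There are 6 factors.
chi = 2^6 = 64

64


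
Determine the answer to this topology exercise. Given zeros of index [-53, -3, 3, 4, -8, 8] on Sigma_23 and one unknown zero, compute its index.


Poincare-Hopf: sum of indices = chi(M).
chi(Sigma_23) = 2 - 2*23 = -44.
Sum of known indices = -49.
x = chi - (sum known) = -44 - (-49) = 5

5


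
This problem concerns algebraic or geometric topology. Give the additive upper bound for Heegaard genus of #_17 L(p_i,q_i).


Heegaard genus satisfies g(A#B) <= g(A) + g(B).
Each lens space has g = 1.
Upper bound: 17 * 1 = 17

17


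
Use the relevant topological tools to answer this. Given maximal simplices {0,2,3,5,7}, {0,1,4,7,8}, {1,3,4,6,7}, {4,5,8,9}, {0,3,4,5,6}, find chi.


Enumerate all faces; f-vector: f_0=10, f_1=32, f_2=41, f_3=21, f_4=4.
chi = sum (-1)^k f_k = 2

2


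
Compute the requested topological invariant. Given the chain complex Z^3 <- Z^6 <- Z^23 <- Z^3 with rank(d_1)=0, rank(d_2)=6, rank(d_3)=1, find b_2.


rank H_k = rank(ker d_k) - rank(im d_{k+1}).
rank(ker d_2) = rank(C_2) - rank(d_2) = 23 - 6 = 17.
rank(im d_{2+1}) = 1.
rank H_2 = 17 - 1 = 16

16


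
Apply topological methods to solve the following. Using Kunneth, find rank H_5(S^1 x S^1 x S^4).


Each S^d has Poincare polynomial 1 + t^d.
The product S^1 x S^1 x S^4 has Poincare polynomial prod(1+t^d_i).
Expanding: b_0=1, b_1=2, b_2=1, b_4=1, b_5=2, b_6=1.
b_5 = 2

2


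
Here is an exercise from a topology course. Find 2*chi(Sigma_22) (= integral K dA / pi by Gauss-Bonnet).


Gauss-Bonnet: integral K dA = 2*pi*chi(M).
chi(Sigma_22) = 2 - 2*22 = -42.
(integral K dA)/pi = 2*chi = 2*(-42) = -84

-84


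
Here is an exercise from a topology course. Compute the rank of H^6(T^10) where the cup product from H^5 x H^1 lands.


Cup product: H^p x H^q -> H^{p+q}; here p+q = 5+1 = 6.
rank H^k(T^n) = C(n,k).
C(10,6) = 210

210


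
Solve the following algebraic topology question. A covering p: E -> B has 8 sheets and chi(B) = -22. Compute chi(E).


For a finite covering: chi(E) = (number of sheets) * chi(B).
chi(E) = 8 * (-22) = -176

-176


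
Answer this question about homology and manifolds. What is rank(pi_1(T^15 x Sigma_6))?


pi_1(A x B) = pi_1(A) x pi_1(B); rank of abelianization = b_1.
b_1(T^15) = 15, b_1(Sigma_6) = 2*6 = 12.
b_1(product) = 15 + 12 = 27

27


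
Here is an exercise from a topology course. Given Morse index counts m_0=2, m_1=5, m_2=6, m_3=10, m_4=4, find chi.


Morse theory: chi(M) = sum_k (-1)^k m_k where m_k = #(index-k critical points).
= (2) + (-5) + (6) + (-10) + (4) = -3

-3


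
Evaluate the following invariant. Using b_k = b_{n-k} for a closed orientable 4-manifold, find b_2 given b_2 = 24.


Poincare duality for closed orientable n-manifolds: b_k = b_{n-k}.
Here n = 4, so b_2 = b_2 = 24

24


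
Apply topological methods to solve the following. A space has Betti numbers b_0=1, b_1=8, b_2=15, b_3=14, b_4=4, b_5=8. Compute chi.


chi = sum_k (-1)^k b_k.
= (1) + (-8) + (15) + (-14) + (4) + (-8)
= -10

-10


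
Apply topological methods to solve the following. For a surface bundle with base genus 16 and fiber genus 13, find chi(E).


For a fiber bundle F -> E -> B (with CW structure): chi(E) = chi(B) * chi(F).
chi(Sigma_16) = -30, chi(Sigma_13) = -24.
chi(E) = (-30) * (-24) = 720

720


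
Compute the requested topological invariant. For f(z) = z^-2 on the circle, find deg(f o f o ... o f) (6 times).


deg(f) = -2. Degree is multiplicative: deg(f^6) = (deg f)^6.
deg(f^6) = (-2)^6 = 64

64


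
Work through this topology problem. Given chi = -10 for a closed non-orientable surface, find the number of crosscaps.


chi = 2 - k for closed non-orientable surfaces with k crosscaps.
-10 = 2 - k
k = 2 - (-10) = 12

12


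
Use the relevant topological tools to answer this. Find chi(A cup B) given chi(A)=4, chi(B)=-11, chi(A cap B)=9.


chi(A cup B) = chi(A) + chi(B) - chi(A cap B)
= 4 + (-11) - (9)
= -16

-16


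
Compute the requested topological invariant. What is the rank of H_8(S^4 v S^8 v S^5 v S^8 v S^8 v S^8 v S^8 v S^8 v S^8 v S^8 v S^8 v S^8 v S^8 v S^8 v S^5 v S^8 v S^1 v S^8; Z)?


For a wedge of spheres, H_k (k>0) is free on one generator per sphere of dimension k.
Spheres of dimension 8: count = 14.
b_8 = 14

14


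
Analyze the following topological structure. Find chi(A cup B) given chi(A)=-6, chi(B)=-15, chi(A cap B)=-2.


chi(A cup B) = chi(A) + chi(B) - chi(A cap B)
= -6 + (-15) - (-2)
= -19

-19


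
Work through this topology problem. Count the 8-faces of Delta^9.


Delta^9 has 9+1 vertices. A 8-face is a choice of 8+1 vertices.
f_8 = C(9+1, 8+1) = C(10,9) = 10

10


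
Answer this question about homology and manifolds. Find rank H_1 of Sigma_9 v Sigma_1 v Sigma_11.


For a wedge X v Y: reduced H_k(X v Y) = H_k(X) + H_k(Y).
Each Sigma_g contributes b_1 = 2g.
b_1 = 18 + 2 + 22 = 42

42


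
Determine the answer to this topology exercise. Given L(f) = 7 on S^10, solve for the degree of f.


L(f) = 1 + (-1)^10 deg(f) on S^10.
7 = 1 + (-1)^10 * deg(f)
(-1)^10 * deg(f) = 6
deg(f) = 6

6


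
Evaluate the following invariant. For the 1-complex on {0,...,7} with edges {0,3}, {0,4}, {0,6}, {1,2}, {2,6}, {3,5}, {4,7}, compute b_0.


Run DFS/union-find over 8 vertices.
V = 8, E = 7.
Number of components = 1

1


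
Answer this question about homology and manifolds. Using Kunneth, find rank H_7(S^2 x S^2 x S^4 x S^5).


Each S^d has Poincare polynomial 1 + t^d.
The product S^2 x S^2 x S^4 x S^5 has Poincare polynomial prod(1+t^d_i).
Expanding: b_0=1, b_2=2, b_4=2, b_5=1, b_6=2, b_7=2, b_8=1, b_9=2, b_11=2, b_13=1.
b_7 = 2

2


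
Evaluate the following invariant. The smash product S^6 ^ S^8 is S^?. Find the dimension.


S^m ^ S^n = S^{m+n}.
k = 6 + 8 = 14

14


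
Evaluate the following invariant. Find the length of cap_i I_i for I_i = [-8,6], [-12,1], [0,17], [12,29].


Intersection = [max(a_i), min(b_i)] = [12, 1].
Since 12 > 1, the intersection is empty.
Length = 0

0


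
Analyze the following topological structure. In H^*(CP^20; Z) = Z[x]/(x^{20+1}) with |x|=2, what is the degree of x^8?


|x| = 2 in H^*(CP^n).
|x^8| = 8 * |x| = 8 * 2 = 16

16


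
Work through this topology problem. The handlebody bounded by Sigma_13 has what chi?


A genus-g handlebody deformation retracts to a wedge of g circles.
chi(vee_g S^1) = 1 - g.
chi(H_13) = 1 - 13 = -12

-12


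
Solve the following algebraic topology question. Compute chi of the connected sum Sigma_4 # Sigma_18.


chi(Sigma_4) = 2 - 2*4 = -6
chi(Sigma_18) = 2 - 2*18 = -34
For surfaces: chi(A#B) = chi(A) + chi(B) - 2.
chi = -6 + -34 - 2 = -42

-42


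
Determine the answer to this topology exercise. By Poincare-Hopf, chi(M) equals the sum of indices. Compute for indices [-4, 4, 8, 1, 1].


Poincare-Hopf: chi(M) = sum of indices of zeros.
chi = (-4) + (4) + (8) + (1) + (1) = 10

10


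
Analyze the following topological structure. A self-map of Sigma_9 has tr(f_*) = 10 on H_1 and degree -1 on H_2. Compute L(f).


L(f) = tr(f_0*) - tr(f_1*) + tr(f_2*).
= 1 - (10) + (-1)
= -10

-10


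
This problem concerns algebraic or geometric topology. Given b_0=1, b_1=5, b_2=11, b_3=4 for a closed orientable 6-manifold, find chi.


By Poincare duality b_k = b_{6-k}, so full Betti numbers: b_0=1, b_1=5, b_2=11, b_3=4, b_4=11, b_5=5, b_6=1.
chi = sum (-1)^k b_k = 10

10


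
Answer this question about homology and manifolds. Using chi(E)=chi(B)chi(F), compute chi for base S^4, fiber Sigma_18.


chi(S^4) = 2 (n even), chi(Sigma_18) = 2 - 2*18 = -34.
chi(E) = 2 * (-34) = -68

-68


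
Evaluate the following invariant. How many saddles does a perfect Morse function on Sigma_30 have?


A perfect Morse function has m_k = b_k.
For Sigma_30: b_0=1, b_1=2g=60, b_2=1.
Saddles m_1 = 2g = 60

60


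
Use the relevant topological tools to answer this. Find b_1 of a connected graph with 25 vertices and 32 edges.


For a connected graph: rank(pi_1) = b_1 = E - V + 1 = 1 - chi.
chi = V - E = 25 - 32 = -7.
rank = 1 - (-7) = 32 - 25 + 1 = 8

8


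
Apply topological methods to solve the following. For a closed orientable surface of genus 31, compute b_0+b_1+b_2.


For Sigma_31: b_0 = 1, b_1 = 2g = 62, b_2 = 1.
Total = 1 + 62 + 1 = 64

64


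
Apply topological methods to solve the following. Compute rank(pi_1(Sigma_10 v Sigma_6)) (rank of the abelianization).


For a wedge: H_1(A v B) = H_1(A) + H_1(B).
b_1(Sigma_10) = 20, b_1(Sigma_6) = 12.
b_1 = 20 + 12 = 32

32


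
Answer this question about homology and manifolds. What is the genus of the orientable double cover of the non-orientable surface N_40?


chi(N_40) = 2 - 40 = -38.
Double cover: chi(Sigma_g) = 2 * chi(N_40) = 2*(-38) = -76.
2 - 2g = -76, so g = (2 - (-76))/2 = 78/2 = 39

39


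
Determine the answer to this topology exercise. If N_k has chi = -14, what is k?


chi = 2 - k for closed non-orientable surfaces with k crosscaps.
-14 = 2 - k
k = 2 - (-14) = 16

16


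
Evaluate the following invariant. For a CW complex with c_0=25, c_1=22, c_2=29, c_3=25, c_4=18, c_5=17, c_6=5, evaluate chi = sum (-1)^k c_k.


chi = sum_k (-1)^k c_k.
= (-1)^0*25 + (-1)^1*22 + (-1)^2*29 + (-1)^3*25 + (-1)^4*18 + (-1)^5*17 + (-1)^6*5
= (25) + (-22) + (29) + (-25) + (18) + (-17) + (5)
= 13

13


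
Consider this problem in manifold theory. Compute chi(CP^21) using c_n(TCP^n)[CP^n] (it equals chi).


For any closed oriented manifold, <e(TM),[M]> = chi(M).
chi(CP^21) = 21+1 = 22

22


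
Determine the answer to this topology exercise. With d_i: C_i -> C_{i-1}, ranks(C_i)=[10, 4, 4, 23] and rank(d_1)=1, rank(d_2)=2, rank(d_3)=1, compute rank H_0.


rank H_k = rank(ker d_k) - rank(im d_{k+1}).
rank(ker d_0) = rank(C_0) - rank(d_0) = 10 - 0 = 10.
rank(im d_{0+1}) = 1.
rank H_0 = 10 - 1 = 9

9


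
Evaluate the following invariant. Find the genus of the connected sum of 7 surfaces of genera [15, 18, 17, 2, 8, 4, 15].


Genus is additive under connected sum of orientable surfaces.
g = 15 + 18 + 17 + 2 + 8 + 4 + 15 = 79

79


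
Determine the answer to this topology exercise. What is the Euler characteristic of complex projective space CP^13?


CP^13 has one cell in each even dimension 0, 2, ..., 2*13 (13+1 cells total).
All cells are even-dimensional, so chi = number of cells.
chi = 13 + 1 = 14

14


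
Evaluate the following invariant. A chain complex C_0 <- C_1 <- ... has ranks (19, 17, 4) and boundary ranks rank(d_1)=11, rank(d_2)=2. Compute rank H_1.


rank H_k = rank(ker d_k) - rank(im d_{k+1}).
rank(ker d_1) = rank(C_1) - rank(d_1) = 17 - 11 = 6.
rank(im d_{1+1}) = 2.
rank H_1 = 6 - 2 = 4

4


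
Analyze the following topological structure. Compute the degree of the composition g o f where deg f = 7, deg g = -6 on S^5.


Degree is multiplicative under composition: deg(g o f) = deg(g) * deg(f).
= -6 * 7 = -42

-42


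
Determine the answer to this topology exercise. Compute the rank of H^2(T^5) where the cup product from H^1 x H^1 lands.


Cup product: H^p x H^q -> H^{p+q}; here p+q = 1+1 = 2.
rank H^k(T^n) = C(n,k).
C(5,2) = 10

10


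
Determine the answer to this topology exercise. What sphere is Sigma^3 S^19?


Each suspension raises dimension by 1: Sigma S^n = S^{n+1}.
Sigma^3 S^19 = S^{19+3} = S^22

22


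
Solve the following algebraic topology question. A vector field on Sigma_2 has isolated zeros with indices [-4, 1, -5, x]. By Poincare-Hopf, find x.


Poincare-Hopf: sum of indices = chi(M).
chi(Sigma_2) = 2 - 2*2 = -2.
Sum of known indices = -8.
x = chi - (sum known) = -2 - (-8) = 6

6


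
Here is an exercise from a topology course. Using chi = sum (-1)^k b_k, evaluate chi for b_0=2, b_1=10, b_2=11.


chi = sum_k (-1)^k b_k.
= (2) + (-10) + (11)
= 3

3


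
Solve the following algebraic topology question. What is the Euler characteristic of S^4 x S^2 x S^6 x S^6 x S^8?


chi is multiplicative: chi(X x Y) = chi(X) chi(Y).
Each even-dim sphere has chi = 2. There are 5 factors.
chi = 2^5 = 32

32


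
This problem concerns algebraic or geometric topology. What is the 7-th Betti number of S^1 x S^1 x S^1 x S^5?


Each S^d has Poincare polynomial 1 + t^d.
The product S^1 x S^1 x S^1 x S^5 has Poincare polynomial prod(1+t^d_i).
Expanding: b_0=1, b_1=3, b_2=3, b_3=1, b_5=1, b_6=3, b_7=3, b_8=1.
b_7 = 3

3


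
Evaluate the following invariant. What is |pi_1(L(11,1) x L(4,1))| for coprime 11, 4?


pi_1(X x Y) = pi_1(X) x pi_1(Y).
pi_1(L(11,1)) = Z/11, pi_1(L(4,1)) = Z/4.
|Z/11 x Z/4| = 11 * 4 = 44

44


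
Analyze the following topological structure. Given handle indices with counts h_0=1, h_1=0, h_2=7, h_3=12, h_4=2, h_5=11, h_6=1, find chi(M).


Handles of index k contribute (-1)^k to chi (same as CW cells).
chi = (1) + (0) + (7) + (-12) + (2) + (-11) + (1) = -12

-12


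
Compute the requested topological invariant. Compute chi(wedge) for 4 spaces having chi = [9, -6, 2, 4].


chi(A v B) = chi(A) + chi(B) - 1 (one point identified).
For 4 spaces: chi = (sum chi_i) - (4 - 1).
sum = 9; chi = 9 - 3 = 6

6


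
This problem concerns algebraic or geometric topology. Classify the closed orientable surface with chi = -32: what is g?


chi = 2 - 2g for closed orientable surfaces.
-32 = 2 - 2g
2g = 2 - (-32) = 34
g = 17

17


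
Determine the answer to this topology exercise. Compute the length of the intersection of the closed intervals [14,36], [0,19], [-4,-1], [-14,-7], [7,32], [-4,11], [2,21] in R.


Intersection = [max(a_i), min(b_i)] = [14, -7].
Since 14 > -7, the intersection is empty.
Length = 0

0


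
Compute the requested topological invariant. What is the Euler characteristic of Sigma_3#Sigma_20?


chi(Sigma_3) = 2 - 2*3 = -4
chi(Sigma_20) = 2 - 2*20 = -38
For surfaces: chi(A#B) = chi(A) + chi(B) - 2.
chi = -4 + -38 - 2 = -44

-44


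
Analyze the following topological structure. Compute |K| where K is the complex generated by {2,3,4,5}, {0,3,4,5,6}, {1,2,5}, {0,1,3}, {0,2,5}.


Each maximal simplex on m vertices has 2^m - 1 nonempty faces.
Take the union (dedupe shared faces).
Total distinct faces = 48

48


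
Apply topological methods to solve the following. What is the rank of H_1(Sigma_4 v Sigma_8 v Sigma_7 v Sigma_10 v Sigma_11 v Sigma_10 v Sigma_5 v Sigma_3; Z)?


For a wedge X v Y: reduced H_k(X v Y) = H_k(X) + H_k(Y).
Each Sigma_g contributes b_1 = 2g.
b_1 = 8 + 16 + 14 + 20 + 22 + 20 + 10 + 6 = 116

116


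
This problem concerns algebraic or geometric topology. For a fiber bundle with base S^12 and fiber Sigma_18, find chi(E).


chi(S^12) = 2 (n even), chi(Sigma_18) = 2 - 2*18 = -34.
chi(E) = 2 * (-34) = -68

-68


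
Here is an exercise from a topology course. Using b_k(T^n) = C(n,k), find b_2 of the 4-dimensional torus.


By the Kunneth formula, b_k(T^n) = C(n,k).
b_2(T^4) = C(4,2).
C(4,2) = 4!/(2!*2!) = 6

6


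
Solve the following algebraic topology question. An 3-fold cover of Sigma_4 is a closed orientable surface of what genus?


For an n-sheeted cover: chi(E) = n * chi(B).
chi(Sigma_4) = 2 - 2*4 = -6.
chi(E) = 3 * (-6) = -18.
genus(E) = (2 - chi(E))/2 = (2 - (-18))/2 = 20/2 = 10

10


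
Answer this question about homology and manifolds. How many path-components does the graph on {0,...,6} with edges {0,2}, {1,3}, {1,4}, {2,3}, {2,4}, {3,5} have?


Run DFS/union-find over 7 vertices.
V = 7, E = 6.
Number of components = 2

2


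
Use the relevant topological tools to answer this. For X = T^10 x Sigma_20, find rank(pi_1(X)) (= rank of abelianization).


pi_1(A x B) = pi_1(A) x pi_1(B); rank of abelianization = b_1.
b_1(T^10) = 10, b_1(Sigma_20) = 2*20 = 40.
b_1(product) = 10 + 40 = 50

50


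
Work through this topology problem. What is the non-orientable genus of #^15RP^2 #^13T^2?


Since a >= 1, the sum is non-orientable; each T^2 can be replaced by RP^2 # RP^2 (since T^2#RP^2 = 3RP^2).
Total crosscaps k = 15 + 2*13 = 41.
Check via chi: chi = 15*1 + 13*0 - (15+13-1)*2 = -39 = 2 - k = -39. Consistent.

41


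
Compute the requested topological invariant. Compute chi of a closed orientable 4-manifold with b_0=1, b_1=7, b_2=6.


By Poincare duality b_k = b_{4-k}, so full Betti numbers: b_0=1, b_1=7, b_2=6, b_3=7, b_4=1.
chi = sum (-1)^k b_k = -6

-6


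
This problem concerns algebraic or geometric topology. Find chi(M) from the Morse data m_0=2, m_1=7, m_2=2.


Morse theory: chi(M) = sum_k (-1)^k m_k where m_k = #(index-k critical points).
= (2) + (-7) + (2) = -3

-3


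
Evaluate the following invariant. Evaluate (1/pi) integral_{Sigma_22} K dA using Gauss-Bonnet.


Gauss-Bonnet: integral K dA = 2*pi*chi(M).
chi(Sigma_22) = 2 - 2*22 = -42.
(integral K dA)/pi = 2*chi = 2*(-42) = -84

-84


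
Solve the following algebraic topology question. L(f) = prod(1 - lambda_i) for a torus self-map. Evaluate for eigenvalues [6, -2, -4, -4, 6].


For a torus self-map: L(f) = det(I - A) where A acts on H_1.
L(f) = (1-6) * (1--2) * (1--4) * (1--4) * (1-6) = -5 * 3 * 5 * 5 * -5 = 1875

1875


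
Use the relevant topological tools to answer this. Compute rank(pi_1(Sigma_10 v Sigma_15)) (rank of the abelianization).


For a wedge: H_1(A v B) = H_1(A) + H_1(B).
b_1(Sigma_10) = 20, b_1(Sigma_15) = 30.
b_1 = 20 + 30 = 50

50


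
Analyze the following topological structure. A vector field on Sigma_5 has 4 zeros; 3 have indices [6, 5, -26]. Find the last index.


Poincare-Hopf: sum of indices = chi(M).
chi(Sigma_5) = 2 - 2*5 = -8.
Sum of known indices = -15.
x = chi - (sum known) = -8 - (-15) = 7

7


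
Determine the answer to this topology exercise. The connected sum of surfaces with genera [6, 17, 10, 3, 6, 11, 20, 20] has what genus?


Genus is additive under connected sum of orientable surfaces.
g = 6 + 17 + 10 + 3 + 6 + 11 + 20 + 20 = 93

93


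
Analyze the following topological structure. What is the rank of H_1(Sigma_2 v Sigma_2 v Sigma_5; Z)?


For a wedge X v Y: reduced H_k(X v Y) = H_k(X) + H_k(Y).
Each Sigma_g contributes b_1 = 2g.
b_1 = 4 + 4 + 10 = 18

18


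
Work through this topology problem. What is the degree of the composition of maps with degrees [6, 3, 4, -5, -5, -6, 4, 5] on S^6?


Degree is multiplicative: deg(composition) = product of degrees.
= (6) * (3) * (4) * (-5) * (-5) * (-6) * (4) * (5) = -216000

-216000


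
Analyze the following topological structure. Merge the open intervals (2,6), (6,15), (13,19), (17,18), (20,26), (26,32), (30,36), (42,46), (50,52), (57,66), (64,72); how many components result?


Sort and merge overlapping open intervals.
Merged: (2,6), (6,19), (20,26), (26,36), (42,46), (50,52), (57,72).
Number of components = 7

7


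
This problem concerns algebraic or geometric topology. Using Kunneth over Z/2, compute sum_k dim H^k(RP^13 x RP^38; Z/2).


dim H^*(RP^n; Z/2) = n+1 (one Z/2 in each degree 0..n).
Total Betti number is multiplicative.
Total = (13+1) * (38+1) = 14 * 39 = 546

546


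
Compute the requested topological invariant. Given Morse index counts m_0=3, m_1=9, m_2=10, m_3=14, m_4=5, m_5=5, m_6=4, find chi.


Morse theory: chi(M) = sum_k (-1)^k m_k where m_k = #(index-k critical points).
= (3) + (-9) + (10) + (-14) + (5) + (-5) + (4) = -6

-6


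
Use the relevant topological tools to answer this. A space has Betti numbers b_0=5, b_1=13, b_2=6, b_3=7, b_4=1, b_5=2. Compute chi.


chi = sum_k (-1)^k b_k.
= (5) + (-13) + (6) + (-7) + (1) + (-2)
= -10

-10


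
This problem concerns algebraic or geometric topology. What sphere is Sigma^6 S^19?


Each suspension raises dimension by 1: Sigma S^n = S^{n+1}.
Sigma^6 S^19 = S^{19+6} = S^25

25


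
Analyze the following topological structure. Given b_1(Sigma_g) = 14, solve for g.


For a closed orientable surface: b_1 = 2g.
14 = 2g
g = 14 / 2 = 7

7


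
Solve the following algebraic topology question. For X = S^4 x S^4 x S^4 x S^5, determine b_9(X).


Each S^d has Poincare polynomial 1 + t^d.
The product S^4 x S^4 x S^4 x S^5 has Poincare polynomial prod(1+t^d_i).
Expanding: b_0=1, b_4=3, b_5=1, b_8=3, b_9=3, b_12=1, b_13=3, b_17=1.
b_9 = 3

3


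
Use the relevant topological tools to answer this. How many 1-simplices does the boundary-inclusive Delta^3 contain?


Delta^3 has 3+1 vertices. A 1-face is a choice of 1+1 vertices.
f_1 = C(3+1, 1+1) = C(4,2) = 6

6


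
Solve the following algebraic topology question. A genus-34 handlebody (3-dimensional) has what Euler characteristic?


A genus-g handlebody deformation retracts to a wedge of g circles.
chi(vee_g S^1) = 1 - g.
chi(H_34) = 1 - 34 = -33

-33


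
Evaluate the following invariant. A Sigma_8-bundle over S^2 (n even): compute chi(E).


chi(S^2) = 2 (n even), chi(Sigma_8) = 2 - 2*8 = -14.
chi(E) = 2 * (-14) = -28

-28


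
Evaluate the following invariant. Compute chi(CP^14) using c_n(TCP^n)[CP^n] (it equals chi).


For any closed oriented manifold, <e(TM),[M]> = chi(M).
chi(CP^14) = 14+1 = 15

15


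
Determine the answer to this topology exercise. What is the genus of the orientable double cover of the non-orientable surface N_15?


chi(N_15) = 2 - 15 = -13.
Double cover: chi(Sigma_g) = 2 * chi(N_15) = 2*(-13) = -26.
2 - 2g = -26, so g = (2 - (-26))/2 = 28/2 = 14

14


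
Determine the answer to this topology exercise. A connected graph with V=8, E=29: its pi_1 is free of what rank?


For a connected graph: rank(pi_1) = b_1 = E - V + 1 = 1 - chi.
chi = V - E = 8 - 29 = -21.
rank = 1 - (-21) = 29 - 8 + 1 = 22

22


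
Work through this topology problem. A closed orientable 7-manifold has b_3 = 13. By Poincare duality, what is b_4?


Poincare duality for closed orientable n-manifolds: b_k = b_{n-k}.
Here n = 7, so b_4 = b_3 = 13

13


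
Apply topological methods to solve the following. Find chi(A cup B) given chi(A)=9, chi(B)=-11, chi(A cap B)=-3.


chi(A cup B) = chi(A) + chi(B) - chi(A cap B)
= 9 + (-11) - (-3)
= 1

1


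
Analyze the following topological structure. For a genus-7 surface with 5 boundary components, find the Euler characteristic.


For a compact orientable surface with genus g and b boundary components: chi = 2 - 2g - b.
chi = 2 - 2*7 - 5 = 2 - 14 - 5 = -17

-17


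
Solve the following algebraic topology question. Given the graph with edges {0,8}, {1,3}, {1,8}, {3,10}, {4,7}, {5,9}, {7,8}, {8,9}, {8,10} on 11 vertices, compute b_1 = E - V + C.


b_1 = E - V + (number of components).
E = 9, V = 11, components = 3.
b_1 = 9 - 11 + 3 = 1

1


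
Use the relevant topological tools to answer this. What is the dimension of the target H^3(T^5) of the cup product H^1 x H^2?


Cup product: H^p x H^q -> H^{p+q}; here p+q = 1+2 = 3.
rank H^k(T^n) = C(n,k).
C(5,3) = 10

10


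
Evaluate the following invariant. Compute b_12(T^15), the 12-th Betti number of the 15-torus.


By the Kunneth formula, b_k(T^n) = C(n,k).
b_12(T^15) = C(15,12).
C(15,12) = 15!/(12!*3!) = 455

455


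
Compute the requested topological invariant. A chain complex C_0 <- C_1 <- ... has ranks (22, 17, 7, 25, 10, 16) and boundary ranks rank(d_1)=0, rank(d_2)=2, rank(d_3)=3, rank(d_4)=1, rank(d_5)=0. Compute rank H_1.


rank H_k = rank(ker d_k) - rank(im d_{k+1}).
rank(ker d_1) = rank(C_1) - rank(d_1) = 17 - 0 = 17.
rank(im d_{1+1}) = 2.
rank H_1 = 17 - 2 = 15

15


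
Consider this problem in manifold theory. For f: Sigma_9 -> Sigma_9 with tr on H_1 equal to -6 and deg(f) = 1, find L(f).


L(f) = tr(f_0*) - tr(f_1*) + tr(f_2*).
= 1 - (-6) + (1)
= 8

8


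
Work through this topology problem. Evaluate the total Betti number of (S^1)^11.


b_k(T^11) = C(11,k), so the sum over k is sum_k C(11,k) = 2^11.
Total = 2^11 = 2048

2048


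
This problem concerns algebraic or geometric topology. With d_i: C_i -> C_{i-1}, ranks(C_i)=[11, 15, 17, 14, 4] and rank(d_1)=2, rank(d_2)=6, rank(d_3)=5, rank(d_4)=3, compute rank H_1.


rank H_k = rank(ker d_k) - rank(im d_{k+1}).
rank(ker d_1) = rank(C_1) - rank(d_1) = 15 - 2 = 13.
rank(im d_{1+1}) = 6.
rank H_1 = 13 - 6 = 7

7
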